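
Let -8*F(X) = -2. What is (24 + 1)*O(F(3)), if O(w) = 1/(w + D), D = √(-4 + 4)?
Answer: 100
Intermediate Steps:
F(X) = ¼ (F(X) = -⅛*(-2) = ¼)
D = 0 (D = √0 = 0)
O(w) = 1/w (O(w) = 1/(w + 0) = 1/w)
(24 + 1)*O(F(3)) = (24 + 1)/(¼) = 25*4 = 100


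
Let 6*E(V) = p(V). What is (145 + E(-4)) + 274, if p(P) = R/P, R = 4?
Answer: 2513/6 ≈ 418.83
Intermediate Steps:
p(P) = 4/P
E(V) = 2/(3*V) (E(V) = (4/V)/6 = 2/(3*V))
(145 + E(-4)) + 274 = (145 + (2/3)/(-4)) + 274 = (145 + (2/3)*(-1/4)) + 274 = (145 - 1/6) + 274 = 869/6 + 274 = 2513/6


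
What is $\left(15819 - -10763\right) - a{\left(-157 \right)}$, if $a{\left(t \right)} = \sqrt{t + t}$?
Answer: $26582 - i \sqrt{314} \approx 26582.0 - 17.72 i$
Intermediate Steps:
$a{\left(t \right)} = \sqrt{2} \sqrt{t}$ ($a{\left(t \right)} = \sqrt{2 t} = \sqrt{2} \sqrt{t}$)
$\left(15819 - -10763\right) - a{\left(-157 \right)} = \left(15819 - -10763\right) - \sqrt{2} \sqrt{-157} = \left(15819 + 10763\right) - \sqrt{2} i \sqrt{157} = 26582 - i \sqrt{314}$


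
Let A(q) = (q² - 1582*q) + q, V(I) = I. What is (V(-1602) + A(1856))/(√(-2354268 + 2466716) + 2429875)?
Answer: 176616505750/843470343311 - 4070384*√1757/5904292403177 ≈ 0.20936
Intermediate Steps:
A(q) = q² - 1581*q
(V(-1602) + A(1856))/(√(-2354268 + 2466716) + 2429875) = (-1602 + 1856*(-1581 + 1856))/(√(-2354268 + 2466716) + 2429875) = (-1602 + 1856*275)/(√112448 + 2429875) = (-1602 + 510400)/(8*√1757 + 2429875) = 508798/(2429875 + 8*√1757)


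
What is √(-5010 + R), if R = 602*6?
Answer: I*√1398 ≈ 37.39*I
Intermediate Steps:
R = 3612
√(-5010 + R) = √(-5010 + 3612) = √(-1398) = I*√1398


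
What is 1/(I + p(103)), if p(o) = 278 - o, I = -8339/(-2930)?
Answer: 2930/521089 ≈ 0.0056228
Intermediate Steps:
I = 8339/2930 (I = -8339*(-1/2930) = 8339/2930 ≈ 2.8461)
1/(I + p(103)) = 1/(8339/2930 + (278 - 1*103)) = 1/(8339/2930 + (278 - 103)) = 1/(8339/2930 + 175) = 1/(521089/2930) = 2930/521089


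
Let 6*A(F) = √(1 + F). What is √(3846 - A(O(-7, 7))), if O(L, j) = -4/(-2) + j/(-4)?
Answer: √(138456 - 3*√5)/6 ≈ 62.015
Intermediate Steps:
O(L, j) = 2 - j/4 (O(L, j) = -4*(-½) + j*(-¼) = 2 - j/4)
A(F) = √(1 + F)/6
√(3846 - A(O(-7, 7))) = √(3846 - √(1 + (2 - ¼*7))/6) = √(3846 - √(1 + (2 - 7/4))/6) = √(3846 - √(1 + ¼)/6) = √(3846 - √(5/4)/6) = √(3846 - √5/2/6) = √(3846 - √5/12)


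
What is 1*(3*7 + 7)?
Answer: 28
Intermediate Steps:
1*(3*7 + 7) = 1*(21 + 7) = 1*28 = 28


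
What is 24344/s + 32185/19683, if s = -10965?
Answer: -2475577/4231845 ≈ -0.58499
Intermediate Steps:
24344/s + 32185/19683 = 24344/(-10965) + 32185/19683 = 24344*(-1/10965) + 32185*(1/19683) = -1432/645 + 32185/19683 = -2475577/4231845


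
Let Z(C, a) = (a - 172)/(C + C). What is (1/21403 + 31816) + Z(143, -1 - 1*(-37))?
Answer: 97375517003/3060629 ≈ 31816.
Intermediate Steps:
Z(C, a) = (-172 + a)/(2*C) (Z(C, a) = (-172 + a)/((2*C)) = (-172 + a)*(1/(2*C)) = (-172 + a)/(2*C))
(1/21403 + 31816) + Z(143, -1 - 1*(-37)) = (1/21403 + 31816) + (½)*(-172 + (-1 - 1*(-37)))/143 = (1/21403 + 31816) + (½)*(1/143)*(-172 + (-1 + 37)) = 680957849/21403 + (½)*(1/143)*(-172 + 36) = 680957849/21403 + (½)*(1/143)*(-136) = 680957849/21403 - 68/143 = 97375517003/3060629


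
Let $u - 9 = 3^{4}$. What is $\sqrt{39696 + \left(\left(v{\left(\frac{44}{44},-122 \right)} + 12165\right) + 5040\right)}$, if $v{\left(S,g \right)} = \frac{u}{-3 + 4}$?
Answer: $11 \sqrt{471} \approx 238.73$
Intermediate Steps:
$u = 90$ ($u = 9 + 3^{4} = 9 + 81 = 90$)
$v{\left(S,g \right)} = 90$ ($v{\left(S,g \right)} = \frac{1}{-3 + 4} \cdot 90 = 1^{-1} \cdot 90 = 1 \cdot 90 = 90$)
$\sqrt{39696 + \left(\left(v{\left(\frac{44}{44},-122 \right)} + 12165\right) + 5040\right)} = \sqrt{39696 + \left(\left(90 + 12165\right) + 5040\right)} = \sqrt{39696 + \left(12255 + 5040\right)} = \sqrt{39696 + 17295} = \sqrt{56991} = 11 \sqrt{471}$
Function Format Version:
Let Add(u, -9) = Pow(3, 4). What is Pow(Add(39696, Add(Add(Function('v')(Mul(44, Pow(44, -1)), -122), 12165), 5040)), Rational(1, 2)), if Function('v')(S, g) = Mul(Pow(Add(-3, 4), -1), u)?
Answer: Mul(11, Pow(471, Rational(1, 2))) ≈ 238.73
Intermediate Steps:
u = 90 (u = Add(9, Pow(3, 4)) = Add(9, 81) = 90)
Function('v')(S, g) = 90 (Function('v')(S, g) = Mul(Pow(Add(-3, 4), -1), 90) = Mul(Pow(1, -1), 90) = Mul(1, 90) = 90)
Pow(Add(39696, Add(Add(Function('v')(Mul(44, Pow(44, -1)), -122), 12165), 5040)), Rational(1, 2)) = Pow(Add(39696, Add(Add(90, 12165), 5040)), Rational(1, 2)) = Pow(Add(39696, Add(12255, 5040)), Rational(1, 2)) = Pow(Add(39696, 17295), Rational(1, 2)) = Pow(56991, Rational(1, 2)) = Mul(11, Pow(471, Rational(1, 2)))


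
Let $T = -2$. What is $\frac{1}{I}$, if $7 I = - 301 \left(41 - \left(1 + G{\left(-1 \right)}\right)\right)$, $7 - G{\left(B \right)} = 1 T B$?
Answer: $- \frac{1}{1505} \approx -0.00066445$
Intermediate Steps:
$G{\left(B \right)} = 7 + 2 B$ ($G{\left(B \right)} = 7 - 1 \left(-2\right) B = 7 - - 2 B = 7 + 2 B$)
$I = -1505$ ($I = \frac{\left(-301\right) \left(41 - \left(8 - 2\right)\right)}{7} = \frac{\left(-301\right) \left(41 - 6\right)}{7} = \frac{\left(-301\right) 35}{7} = \frac{1}{7} \left(-10535\right) = -1505$)
$\frac{1}{I} = \frac{1}{-1505} = - \frac{1}{1505}$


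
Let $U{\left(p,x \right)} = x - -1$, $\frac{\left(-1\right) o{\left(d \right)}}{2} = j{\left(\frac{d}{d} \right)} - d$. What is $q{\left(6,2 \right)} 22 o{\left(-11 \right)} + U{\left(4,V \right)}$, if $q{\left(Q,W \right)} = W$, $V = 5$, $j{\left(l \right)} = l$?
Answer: $-1050$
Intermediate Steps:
$o{\left(d \right)} = -2 + 2 d$ ($o{\left(d \right)} = - 2 \left(\frac{d}{d} - d\right) = - 2 \left(1 - d\right) = -2 + 2 d$)
$U{\left(p,x \right)} = 1 + x$ ($U{\left(p,x \right)} = x + 1 = 1 + x$)
$q{\left(6,2 \right)} 22 o{\left(-11 \right)} + U{\left(4,V \right)} = 2 \cdot 22 \left(-2 + 2 \left(-11\right)\right) + \left(1 + 5\right) = 44 \left(-2 - 22\right) + 6 = 44 \left(-24\right) + 6 = -1056 + 6 = -1050$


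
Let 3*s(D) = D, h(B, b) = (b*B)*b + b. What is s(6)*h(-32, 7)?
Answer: -3122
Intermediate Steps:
h(B, b) = b + B*b**2 (h(B, b) = (B*b)*b + b = B*b**2 + b = b + B*b**2)
s(D) = D/3
s(6)*h(-32, 7) = ((1/3)*6)*(7*(1 - 32*7)) = 2*(7*(1 - 224)) = 2*(7*(-223)) = 2*(-1561) = -3122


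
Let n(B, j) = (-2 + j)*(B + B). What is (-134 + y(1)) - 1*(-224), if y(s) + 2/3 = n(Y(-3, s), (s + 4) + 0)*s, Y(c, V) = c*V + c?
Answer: 160/3 ≈ 53.333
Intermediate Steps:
Y(c, V) = c + V*c (Y(c, V) = V*c + c = c + V*c)
n(B, j) = 2*B*(-2 + j) (n(B, j) = (-2 + j)*(2*B) = 2*B*(-2 + j))
y(s) = -⅔ + 2*s*(-3 - 3*s)*(2 + s) (y(s) = -⅔ + (2*(-3*(1 + s))*(-2 + ((s + 4) + 0)))*s = -⅔ + (2*(-3 - 3*s)*(-2 + ((4 + s) + 0)))*s = -⅔ + (2*(-3 - 3*s)*(-2 + (4 + s)))*s = -⅔ + (2*(-3 - 3*s)*(2 + s))*s = -⅔ + 2*s*(-3 - 3*s)*(2 + s))
(-134 + y(1)) - 1*(-224) = (-134 + (-⅔ + 6*1*(-1 - 1*1)*(2 + 1))) - 1*(-224) = (-134 + (-⅔ + 6*1*(-1 - 1)*3)) + 224 = (-134 + (-⅔ + 6*1*(-2)*3)) + 224 = (-134 + (-⅔ - 36)) + 224 = (-134 - 110/3) + 224 = -512/3 + 224 = 160/3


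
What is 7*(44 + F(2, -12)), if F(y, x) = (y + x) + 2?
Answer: 252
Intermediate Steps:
F(y, x) = 2 + x + y (F(y, x) = (x + y) + 2 = 2 + x + y)
7*(44 + F(2, -12)) = 7*(44 + (2 - 12 + 2)) = 7*(44 - 8) = 7*36 = 252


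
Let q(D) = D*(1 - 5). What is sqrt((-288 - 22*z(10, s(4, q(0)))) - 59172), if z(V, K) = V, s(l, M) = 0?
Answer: 4*I*sqrt(3730) ≈ 244.29*I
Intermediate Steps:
q(D) = -4*D (q(D) = D*(-4) = -4*D)
sqrt((-288 - 22*z(10, s(4, q(0)))) - 59172) = sqrt((-288 - 22*10) - 59172) = sqrt((-288 - 220) - 59172) = sqrt(-508 - 59172) = sqrt(-59680) = 4*I*sqrt(3730)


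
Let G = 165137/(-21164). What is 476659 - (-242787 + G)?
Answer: 15226520281/21164 ≈ 7.1945e+5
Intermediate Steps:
G = -165137/21164 (G = 165137*(-1/21164) = -165137/21164 ≈ -7.8027)
476659 - (-242787 + G) = 476659 - (-242787 - 165137/21164) = 476659 - 1*(-5138509205/21164) = 476659 + 5138509205/21164 = 15226520281/21164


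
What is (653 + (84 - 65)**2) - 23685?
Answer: -22671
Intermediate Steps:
(653 + (84 - 65)**2) - 23685 = (653 + 19**2) - 23685 = (653 + 361) - 23685 = 1014 - 23685 = -22671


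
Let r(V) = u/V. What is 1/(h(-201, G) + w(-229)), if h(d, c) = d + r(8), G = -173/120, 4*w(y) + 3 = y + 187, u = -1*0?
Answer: -4/849 ≈ -0.0047114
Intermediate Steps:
u = 0
w(y) = 46 + y/4 (w(y) = -¾ + (y + 187)/4 = -¾ + (187 + y)/4 = -¾ + (187/4 + y/4) = 46 + y/4)
G = -173/120 (G = -173*1/120 = -173/120 ≈ -1.4417)
r(V) = 0 (r(V) = 0/V = 0)
h(d, c) = d (h(d, c) = d + 0 = d)
1/(h(-201, G) + w(-229)) = 1/(-201 + (46 + (¼)*(-229))) = 1/(-201 + (46 - 229/4)) = 1/(-201 - 45/4) = 1/(-849/4) = -4/849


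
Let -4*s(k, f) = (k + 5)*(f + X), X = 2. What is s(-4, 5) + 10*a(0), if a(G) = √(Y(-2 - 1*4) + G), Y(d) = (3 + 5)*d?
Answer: -7/4 + 40*I*√3 ≈ -1.75 + 69.282*I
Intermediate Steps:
Y(d) = 8*d
a(G) = √(-48 + G) (a(G) = √(8*(-2 - 1*4) + G) = √(8*(-2 - 4) + G) = √(8*(-6) + G) = √(-48 + G))
s(k, f) = -(2 + f)*(5 + k)/4 (s(k, f) = -(k + 5)*(f + 2)/4 = -(5 + k)*(2 + f)/4 = -(2 + f)*(5 + k)/4)
s(-4, 5) + 10*a(0) = (-5/2 - 5/4*5 - ½*(-4) - ¼*5*(-4)) + 10*√(-48 + 0) = (-5/2 - 25/4 + 2 + 5) + 10*√(-48) = -7/4 + 10*(4*I*√3) = -7/4 + 40*I*√3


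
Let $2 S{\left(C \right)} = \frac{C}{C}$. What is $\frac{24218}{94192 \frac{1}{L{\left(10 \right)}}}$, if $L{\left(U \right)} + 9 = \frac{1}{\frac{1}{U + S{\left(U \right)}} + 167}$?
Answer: $- \frac{47770005}{20657483} \approx -2.3125$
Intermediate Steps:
$S{\left(C \right)} = \frac{1}{2}$ ($S{\left(C \right)} = \frac{C \frac{1}{C}}{2} = \frac{1}{2} \cdot 1 = \frac{1}{2}$)
$L{\left(U \right)} = -9 + \frac{1}{167 + \frac{1}{\frac{1}{2} + U}}$ ($L{\left(U \right)} = -9 + \frac{1}{\frac{1}{U + \frac{1}{2}} + 167} = -9 + \frac{1}{\frac{1}{\frac{1}{2} + U} + 167} = -9 + \frac{1}{167 + \frac{1}{\frac{1}{2} + U}}$)
$\frac{24218}{94192 \frac{1}{L{\left(10 \right)}}} = \frac{24218}{94192 \frac{1}{4 \frac{1}{169 + 334 \cdot 10} \left(-380 - 7510\right)}} = \frac{24218}{94192 \frac{1}{4 \frac{1}{169 + 3340} \left(-380 - 7510\right)}} = \frac{24218}{94192 \frac{1}{4 \cdot \frac{1}{3509} \left(-7890\right)}} = \frac{24218}{94192 \frac{1}{- \frac{31560}{3509}}} = \frac{24218}{94192 \left(- \frac{3509}{31560}\right)} = \frac{24218}{- \frac{41314966}{3945}} = 24218 \left(- \frac{3945}{41314966}\right) = - \frac{47770005}{20657483}$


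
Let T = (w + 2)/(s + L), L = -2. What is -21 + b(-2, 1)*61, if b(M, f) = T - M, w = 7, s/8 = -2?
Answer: 141/2 ≈ 70.500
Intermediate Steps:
s = -16 (s = 8*(-2) = -16)
T = -½ (T = (7 + 2)/(-16 - 2) = 9/(-18) = 9*(-1/18) = -½ ≈ -0.50000)
b(M, f) = -½ - M
-21 + b(-2, 1)*61 = -21 + (-½ - 1*(-2))*61 = -21 + (-½ + 2)*61 = -21 + (3/2)*61 = -21 + 183/2 = 141/2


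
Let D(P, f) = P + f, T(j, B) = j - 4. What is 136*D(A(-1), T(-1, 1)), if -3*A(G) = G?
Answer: -1904/3 ≈ -634.67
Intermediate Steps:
A(G) = -G/3
T(j, B) = -4 + j
136*D(A(-1), T(-1, 1)) = 136*(-⅓*(-1) + (-4 - 1)) = 136*(⅓ - 5) = 136*(-14/3) = -1904/3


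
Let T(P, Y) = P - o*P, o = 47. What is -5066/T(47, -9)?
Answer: 2533/1081 ≈ 2.3432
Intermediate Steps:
T(P, Y) = -46*P (T(P, Y) = P - 47*P = -46*P)
-5066/T(47, -9) = -5066/((-46*47)) = -5066/(-2162) = -5066*(-1/2162) = 2533/1081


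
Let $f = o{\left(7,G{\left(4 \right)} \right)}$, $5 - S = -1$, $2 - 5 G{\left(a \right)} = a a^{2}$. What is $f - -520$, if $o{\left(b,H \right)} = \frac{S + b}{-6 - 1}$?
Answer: $\frac{3627}{7} \approx 518.14$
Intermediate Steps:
$G{\left(a \right)} = \frac{2}{5} - \frac{a^{3}}{5}$ ($G{\left(a \right)} = \frac{2}{5} - \frac{a a^{2}}{5} = \frac{2}{5} - \frac{a^{3}}{5}$)
$S = 6$ ($S = 5 - -1 = 5 + 1 = 6$)
$o{\left(b,H \right)} = - \frac{6}{7} - \frac{b}{7}$ ($o{\left(b,H \right)} = \frac{6 + b}{-6 - 1} = \frac{6 + b}{-7} = \left(6 + b\right) \left(- \frac{1}{7}\right) = - \frac{6}{7} - \frac{b}{7}$)
$f = - \frac{13}{7}$ ($f = - \frac{6}{7} - 1 = - \frac{13}{7} \approx -1.8571$)
$f - -520 = - \frac{13}{7} - -520 = - \frac{13}{7} + 520 = \frac{3627}{7}$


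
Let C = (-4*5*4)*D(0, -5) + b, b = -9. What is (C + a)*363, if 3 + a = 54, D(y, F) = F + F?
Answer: 305646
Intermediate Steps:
D(y, F) = 2*F
a = 51 (a = -3 + 54 = 51)
C = 791 (C = (-4*5*4)*(2*(-5)) - 9 = -20*4*(-10) - 9 = -80*(-10) - 9 = 800 - 9 = 791)
(C + a)*363 = (791 + 51)*363 = 842*363 = 305646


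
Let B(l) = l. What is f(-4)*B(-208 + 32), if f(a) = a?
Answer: 704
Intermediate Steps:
f(-4)*B(-208 + 32) = -4*(-208 + 32) = -4*(-176) = 704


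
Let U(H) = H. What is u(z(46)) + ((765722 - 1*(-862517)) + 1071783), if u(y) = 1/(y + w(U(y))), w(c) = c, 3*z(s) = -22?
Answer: 118800965/44 ≈ 2.7000e+6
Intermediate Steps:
z(s) = -22/3 (z(s) = (⅓)*(-22) = -22/3)
u(y) = 1/(2*y) (u(y) = 1/(y + y) = 1/(2*y))
u(z(46)) + ((765722 - 1*(-862517)) + 1071783) = 1/(2*(-22/3)) + ((765722 - 1*(-862517)) + 1071783) = (½)*(-3/22) + ((765722 + 862517) + 1071783) = -3/44 + (1628239 + 1071783) = -3/44 + 2700022 = 118800965/44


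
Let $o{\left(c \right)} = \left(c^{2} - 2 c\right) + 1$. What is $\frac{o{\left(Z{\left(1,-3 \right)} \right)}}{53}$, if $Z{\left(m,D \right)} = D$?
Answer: $\frac{16}{53} \approx 0.30189$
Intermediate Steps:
$o{\left(c \right)} = 1 + c^{2} - 2 c$
$\frac{o{\left(Z{\left(1,-3 \right)} \right)}}{53} = \frac{1 + \left(-3\right)^{2} - -6}{53} = \frac{1 + 9 + 6}{53} = \frac{1}{53} \cdot 16 = \frac{16}{53}$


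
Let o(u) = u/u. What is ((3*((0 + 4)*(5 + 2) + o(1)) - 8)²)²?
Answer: 38950081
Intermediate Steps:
o(u) = 1
((3*((0 + 4)*(5 + 2) + o(1)) - 8)²)² = ((3*((0 + 4)*(5 + 2) + 1) - 8)²)² = ((3*(4*7 + 1) - 8)²)² = ((3*(28 + 1) - 8)²)² = ((3*29 - 8)²)² = ((87 - 8)²)² = (79²)² = 6241² = 38950081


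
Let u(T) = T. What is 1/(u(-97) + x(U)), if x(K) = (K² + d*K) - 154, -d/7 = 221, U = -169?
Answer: 1/289753 ≈ 3.4512e-6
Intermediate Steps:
d = -1547 (d = -7*221 = -1547)
x(K) = -154 + K² - 1547*K (x(K) = (K² - 1547*K) - 154 = -154 + K² - 1547*K)
1/(u(-97) + x(U)) = 1/(-97 + (-154 + (-169)² - 1547*(-169))) = 1/(-97 + (-154 + 28561 + 261443)) = 1/(-97 + 289850) = 1/289753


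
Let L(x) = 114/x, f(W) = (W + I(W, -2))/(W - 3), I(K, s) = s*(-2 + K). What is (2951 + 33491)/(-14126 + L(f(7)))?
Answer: -18221/7139 ≈ -2.5523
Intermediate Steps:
f(W) = (4 - W)/(-3 + W) (f(W) = (W - 2*(-2 + W))/(W - 3) = (W + (4 - 2*W))/(-3 + W) = (4 - W)/(-3 + W))
(2951 + 33491)/(-14126 + L(f(7))) = (2951 + 33491)/(-14126 + 114/(((4 - 1*7)/(-3 + 7)))) = 36442/(-14126 + 114/(((4 - 7)/4))) = 36442/(-14126 + 114/(((1/4)*(-3)))) = 36442/(-14126 + 114/(-3/4)) = 36442/(-14126 + 114*(-4/3)) = 36442/(-14126 - 152) = 36442/(-14278) = 36442*(-1/14278) = -18221/7139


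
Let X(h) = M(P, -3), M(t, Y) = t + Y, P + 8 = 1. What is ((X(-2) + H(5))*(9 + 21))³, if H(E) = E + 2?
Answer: -729000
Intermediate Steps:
P = -7 (P = -8 + 1 = -7)
M(t, Y) = Y + t
X(h) = -10 (X(h) = -3 - 7 = -10)
H(E) = 2 + E
((X(-2) + H(5))*(9 + 21))³ = ((-10 + (2 + 5))*(9 + 21))³ = ((-10 + 7)*30)³ = (-3*30)³ = (-90)³ = -729000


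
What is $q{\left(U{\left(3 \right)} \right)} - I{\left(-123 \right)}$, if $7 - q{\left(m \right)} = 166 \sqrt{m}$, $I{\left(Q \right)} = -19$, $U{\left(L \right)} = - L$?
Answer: $26 - 166 i \sqrt{3} \approx 26.0 - 287.52 i$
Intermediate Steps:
$q{\left(m \right)} = 7 - 166 \sqrt{m}$
$q{\left(U{\left(3 \right)} \right)} - I{\left(-123 \right)} = \left(7 - 166 \sqrt{\left(-1\right) 3}\right) - -19 = \left(7 - 166 \sqrt{-3}\right) + 19 = \left(7 - 166 i \sqrt{3}\right) + 19 = 26 - 166 i \sqrt{3}$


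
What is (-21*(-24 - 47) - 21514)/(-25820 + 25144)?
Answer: 20023/676 ≈ 29.620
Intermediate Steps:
(-21*(-24 - 47) - 21514)/(-25820 + 25144) = (-21*(-71) - 21514)/(-676) = (1491 - 21514)*(-1/676) = -20023*(-1/676) = 20023/676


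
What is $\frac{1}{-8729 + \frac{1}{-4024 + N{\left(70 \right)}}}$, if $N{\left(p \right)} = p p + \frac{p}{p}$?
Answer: $- \frac{877}{7655332} \approx -0.00011456$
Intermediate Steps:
$N{\left(p \right)} = 1 + p^{2}$ ($N{\left(p \right)} = p^{2} + 1 = 1 + p^{2}$)
$\frac{1}{-8729 + \frac{1}{-4024 + N{\left(70 \right)}}} = \frac{1}{-8729 + \frac{1}{-4024 + \left(1 + 70^{2}\right)}} = \frac{1}{-8729 + \frac{1}{-4024 + \left(1 + 4900\right)}} = \frac{1}{-8729 + \frac{1}{-4024 + 4901}} = \frac{1}{-8729 + \frac{1}{877}} = \frac{1}{- \frac{7655332}{877}} = - \frac{877}{7655332}$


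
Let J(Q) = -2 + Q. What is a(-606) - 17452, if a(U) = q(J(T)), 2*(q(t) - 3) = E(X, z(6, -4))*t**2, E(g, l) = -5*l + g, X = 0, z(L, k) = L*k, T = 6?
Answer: -16489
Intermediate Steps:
E(g, l) = g - 5*l
q(t) = 3 + 60*t**2 (q(t) = 3 + ((0 - 30*(-4))*t**2)/2 = 3 + ((0 - 5*(-24))*t**2)/2 = 3 + ((0 + 120)*t**2)/2 = 3 + (120*t**2)/2 = 3 + 60*t**2)
a(U) = 963 (a(U) = 3 + 60*(-2 + 6)**2 = 3 + 60*4**2 = 3 + 60*16 = 3 + 960 = 963)
a(-606) - 17452 = 963 - 17452 = -16489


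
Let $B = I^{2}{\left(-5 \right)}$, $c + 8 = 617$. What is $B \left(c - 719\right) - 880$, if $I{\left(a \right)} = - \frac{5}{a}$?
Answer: $-990$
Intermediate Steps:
$c = 609$ ($c = -8 + 617 = 609$)
$B = 1$ ($B = \left(- \frac{5}{-5}\right)^{2} = \left(\left(-5\right) \left(- \frac{1}{5}\right)\right)^{2} = 1^{2} = 1$)
$B \left(c - 719\right) - 880 = 1 \left(609 - 719\right) - 880 = 1 \left(-110\right) - 880 = -110 - 880 = -990$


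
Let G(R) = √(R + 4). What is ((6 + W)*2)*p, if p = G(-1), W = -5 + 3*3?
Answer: 20*√3 ≈ 34.641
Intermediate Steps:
W = 4 (W = -5 + 9 = 4)
G(R) = √(4 + R)
p = √3 (p = √(4 - 1) = √3 ≈ 1.7320)
((6 + W)*2)*p = ((6 + 4)*2)*√3 = (10*2)*√3 = 20*√3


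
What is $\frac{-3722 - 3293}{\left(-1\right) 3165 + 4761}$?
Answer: $- \frac{7015}{1596} \approx -4.3954$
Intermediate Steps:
$\frac{-3722 - 3293}{\left(-1\right) 3165 + 4761} = - \frac{7015}{-3165 + 4761} = - \frac{7015}{1596}$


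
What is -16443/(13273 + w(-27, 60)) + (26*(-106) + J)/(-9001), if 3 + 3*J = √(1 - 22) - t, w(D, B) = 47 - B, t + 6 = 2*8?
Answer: -111401423/119353260 - I*√21/27003 ≈ -0.93338 - 0.00016971*I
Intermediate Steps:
t = 10 (t = -6 + 2*8 = -6 + 16 = 10)
J = -13/3 + I*√21/3 (J = -1 + (√(1 - 22) - 1*10)/3 = -1 + (√(-21) - 10)/3 = -1 + (I*√21 - 10)/3 = -1 + (-10 + I*√21)/3 = -1 + (-10/3 + I*√21/3) = -13/3 + I*√21/3 ≈ -4.3333 + 1.5275*I)
-16443/(13273 + w(-27, 60)) + (26*(-106) + J)/(-9001) = -16443/(13273 + (47 - 1*60)) + (26*(-106) + (-13/3 + I*√21/3))/(-9001) = -16443/(13273 + (47 - 60)) + (-2756 + (-13/3 + I*√21/3))*(-1/9001) = -16443/(13273 - 13) + (-8281/3 + I*√21/3)*(-1/9001) = -16443/13260 + (8281/27003 - I*√21/27003) = -16443*1/13260 + (8281/27003 - I*√21/27003) = -5481/4420 + (8281/27003 - I*√21/27003) = -111401423/119353260 - I*√21/27003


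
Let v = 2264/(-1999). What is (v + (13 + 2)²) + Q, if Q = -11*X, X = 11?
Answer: 205632/1999 ≈ 102.87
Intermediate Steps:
Q = -121 (Q = -11*11 = -121)
v = -2264/1999 (v = 2264*(-1/1999) = -2264/1999 ≈ -1.1326)
(v + (13 + 2)²) + Q = (-2264/1999 + (13 + 2)²) - 121 = (-2264/1999 + 15²) - 121 = (-2264/1999 + 225) - 121 = 447511/1999 - 121 = 205632/1999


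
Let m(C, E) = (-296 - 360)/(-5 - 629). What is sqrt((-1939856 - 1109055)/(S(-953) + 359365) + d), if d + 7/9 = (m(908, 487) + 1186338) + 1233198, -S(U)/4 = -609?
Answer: sqrt(286438361954574002922386)/344072751 ≈ 1555.5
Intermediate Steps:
m(C, E) = 328/317 (m(C, E) = -656/(-634) = -656*(-1/634) = 328/317)
S(U) = 2436 (S(U) = -4*(-609) = 2436)
d = 6902936941/2853 (d = -7/9 + ((328/317 + 1186338) + 1233198) = -7/9 + (376069474/317 + 1233198) = -7/9 + 766993240/317 = 6902936941/2853 ≈ 2.4195e+6)
sqrt((-1939856 - 1109055)/(S(-953) + 359365) + d) = sqrt((-1939856 - 1109055)/(2436 + 359365) + 6902936941/2853) = sqrt(-3048911/361801 + 6902936941/2853) = sqrt(2497480789647658/1032218253) = sqrt(286438361954574002922386)/344072751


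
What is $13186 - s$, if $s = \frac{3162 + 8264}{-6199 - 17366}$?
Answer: $\frac{310739516}{23565} \approx 13186.0$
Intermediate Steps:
$s = - \frac{11426}{23565}$ ($s = \frac{11426}{-23565} = 11426 \left(- \frac{1}{23565}\right) = - \frac{11426}{23565} \approx -0.48487$)
$13186 - s = 13186 - - \frac{11426}{23565} = 13186 + \frac{11426}{23565} = \frac{310739516}{23565}$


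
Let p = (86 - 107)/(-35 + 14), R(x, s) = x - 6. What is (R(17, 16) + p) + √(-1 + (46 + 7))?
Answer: 12 + 2*√13 ≈ 19.211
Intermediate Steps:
R(x, s) = -6 + x
p = 1 (p = -21/(-21) = -21*(-1/21) = 1)
(R(17, 16) + p) + √(-1 + (46 + 7)) = ((-6 + 17) + 1) + √(-1 + (46 + 7)) = (11 + 1) + √(-1 + 53) = 12 + √52 = 12 + 2*√13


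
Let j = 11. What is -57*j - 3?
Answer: -630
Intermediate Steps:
-57*j - 3 = -57*11 - 3 = -627 - 3 = -630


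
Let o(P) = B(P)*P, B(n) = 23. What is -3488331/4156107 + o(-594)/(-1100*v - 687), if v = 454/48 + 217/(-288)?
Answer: 503574477263/1023633915041 ≈ 0.49195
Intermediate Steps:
v = 2507/288 (v = 454*(1/48) + 217*(-1/288) = 227/24 - 217/288 = 2507/288 ≈ 8.7049)
o(P) = 23*P
-3488331/4156107 + o(-594)/(-1100*v - 687) = -3488331/4156107 + (23*(-594))/(-1100*2507/288 - 687) = -3488331*1/4156107 - 13662/(-689425/72 - 687) = -1162777/1385369 - 13662/(-738889/72) = -1162777/1385369 - 13662*(-72/738889) = -1162777/1385369 + 983664/738889 = 503574477263/1023633915041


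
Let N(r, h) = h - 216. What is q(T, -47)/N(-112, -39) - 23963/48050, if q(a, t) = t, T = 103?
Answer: -24853/79050 ≈ -0.31440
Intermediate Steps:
N(r, h) = -216 + h
q(T, -47)/N(-112, -39) - 23963/48050 = -47/(-216 - 39) - 23963/48050 = -47/(-255) - 23963*1/48050 = -47*(-1/255) - 773/1550 = 47/255 - 773/1550 = -24853/79050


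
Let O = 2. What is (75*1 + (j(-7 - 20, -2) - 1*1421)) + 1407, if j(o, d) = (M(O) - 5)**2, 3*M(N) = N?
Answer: 718/9 ≈ 79.778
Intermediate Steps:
M(N) = N/3
j(o, d) = 169/9 (j(o, d) = ((1/3)*2 - 5)**2 = (2/3 - 5)**2 = (-13/3)**2 = 169/9)
(75*1 + (j(-7 - 20, -2) - 1*1421)) + 1407 = (75*1 + (169/9 - 1*1421)) + 1407 = (75 + (169/9 - 1421)) + 1407 = (75 - 12620/9) + 1407 = -11945/9 + 1407 = 718/9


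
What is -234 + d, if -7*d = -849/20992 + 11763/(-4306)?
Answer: -73905388743/316370432 ≈ -233.60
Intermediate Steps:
d = 125292345/316370432 (d = -(-849/20992 + 11763/(-4306))/7 = -(-849*1/20992 + 11763*(-1/4306))/7 = -(-849/20992 - 11763/4306)/7 = -1/7*(-125292345/45195776) = 125292345/316370432 ≈ 0.39603)
-234 + d = -234 + 125292345/316370432 = -73905388743/316370432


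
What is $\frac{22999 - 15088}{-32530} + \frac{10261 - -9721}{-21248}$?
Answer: $- \frac{204526847}{172799360} \approx -1.1836$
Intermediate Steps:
$\frac{22999 - 15088}{-32530} + \frac{10261 - -9721}{-21248} = \left(22999 - 15088\right) \left(- \frac{1}{32530}\right) + \left(10261 + 9721\right) \left(- \frac{1}{21248}\right) = 7911 \left(- \frac{1}{32530}\right) + 19982 \left(- \frac{1}{21248}\right) = - \frac{7911}{32530} - \frac{9991}{10624} = - \frac{204526847}{172799360}$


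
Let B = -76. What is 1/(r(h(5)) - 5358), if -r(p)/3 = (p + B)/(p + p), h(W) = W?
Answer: -10/53367 ≈ -0.00018738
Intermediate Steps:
r(p) = -3*(-76 + p)/(2*p) (r(p) = -3*(p - 76)/(p + p) = -3*(-76 + p)/(2*p))
1/(r(h(5)) - 5358) = 1/((-3/2 + 114/5) - 5358) = 1/(213/10 - 5358) = 1/(-53367/10) = -10/53367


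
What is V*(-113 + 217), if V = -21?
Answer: -2184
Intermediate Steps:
V*(-113 + 217) = -21*(-113 + 217) = -21*104 = -2184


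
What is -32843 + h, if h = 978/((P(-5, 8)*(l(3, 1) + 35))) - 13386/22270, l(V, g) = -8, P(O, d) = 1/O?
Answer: -3309571532/100215 ≈ -33025.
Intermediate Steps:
h = -18210287/100215 (h = 978/(((-8 + 35)/(-5))) - 13386/22270 = 978/((-⅕*27)) - 13386*1/22270 = 978/(-27/5) - 6693/11135 = 978*(-5/27) - 6693/11135 = -1630/9 - 6693/11135 = -18210287/100215 ≈ -181.71)
-32843 + h = -32843 - 18210287/100215 = -3309571532/100215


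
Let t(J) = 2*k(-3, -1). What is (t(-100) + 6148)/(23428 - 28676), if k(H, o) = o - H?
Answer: -769/656 ≈ -1.1723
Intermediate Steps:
t(J) = 4 (t(J) = 2*(-1 - 1*(-3)) = 2*(-1 + 3) = 2*2 = 4)
(t(-100) + 6148)/(23428 - 28676) = (4 + 6148)/(23428 - 28676) = 6152/(-5248) = 6152*(-1/5248) = -769/656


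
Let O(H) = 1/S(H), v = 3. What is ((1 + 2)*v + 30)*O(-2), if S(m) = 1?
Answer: 39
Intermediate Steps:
O(H) = 1 (O(H) = 1/1 = 1)
((1 + 2)*v + 30)*O(-2) = ((1 + 2)*3 + 30)*1 = (3*3 + 30)*1 = (9 + 30)*1 = 39*1 = 39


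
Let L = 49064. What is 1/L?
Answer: 1/49064 ≈ 2.0382e-5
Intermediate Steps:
1/L = 1/49064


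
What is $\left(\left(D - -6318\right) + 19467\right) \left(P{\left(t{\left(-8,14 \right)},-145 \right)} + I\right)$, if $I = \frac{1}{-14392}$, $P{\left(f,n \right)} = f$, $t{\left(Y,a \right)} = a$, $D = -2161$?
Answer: $\frac{594991111}{1799} \approx 3.3073 \cdot 10^{5}$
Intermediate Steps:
$I = - \frac{1}{14392} \approx -6.9483 \cdot 10^{-5}$
$\left(\left(D - -6318\right) + 19467\right) \left(P{\left(t{\left(-8,14 \right)},-145 \right)} + I\right) = \left(\left(-2161 - -6318\right) + 19467\right) \left(14 - \frac{1}{14392}\right) = \left(\left(-2161 + 6318\right) + 19467\right) \frac{201487}{14392} = \left(4157 + 19467\right) \frac{201487}{14392} = 23624 \cdot \frac{201487}{14392} = \frac{594991111}{1799}$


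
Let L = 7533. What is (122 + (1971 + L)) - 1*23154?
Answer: -13528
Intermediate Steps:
(122 + (1971 + L)) - 1*23154 = (122 + (1971 + 7533)) - 1*23154 = (122 + 9504) - 23154 = 9626 - 23154 = -13528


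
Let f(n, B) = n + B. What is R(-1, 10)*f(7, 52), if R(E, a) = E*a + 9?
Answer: -59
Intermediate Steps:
R(E, a) = 9 + E*a
f(n, B) = B + n
R(-1, 10)*f(7, 52) = (9 - 1*10)*(52 + 7) = (9 - 10)*59 = -1*59 = -59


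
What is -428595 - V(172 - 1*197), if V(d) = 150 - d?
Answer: -428770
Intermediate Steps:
-428595 - V(172 - 1*197) = -428595 - (150 - (172 - 1*197)) = -428595 - (150 - (172 - 197)) = -428595 - (150 - 1*(-25)) = -428595 - (150 + 25) = -428595 - 1*175 = -428595 - 175 = -428770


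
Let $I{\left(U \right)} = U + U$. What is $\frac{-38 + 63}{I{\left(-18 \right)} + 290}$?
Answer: $\frac{25}{254} \approx 0.098425$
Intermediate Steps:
$I{\left(U \right)} = 2 U$
$\frac{-38 + 63}{I{\left(-18 \right)} + 290} = \frac{-38 + 63}{2 \left(-18\right) + 290} = \frac{25}{-36 + 290} = \frac{25}{254}$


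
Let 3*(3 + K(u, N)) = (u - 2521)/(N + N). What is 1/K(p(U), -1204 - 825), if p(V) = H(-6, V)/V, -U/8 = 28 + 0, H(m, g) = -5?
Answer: -908992/2538743 ≈ -0.35805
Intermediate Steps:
U = -224 (U = -8*(28 + 0) = -8*28 = -224)
p(V) = -5/V
K(u, N) = -3 + (-2521 + u)/(6*N) (K(u, N) = -3 + ((u - 2521)/(N + N))/3 = -3 + ((-2521 + u)/((2*N)))/3 = -3 + ((-2521 + u)*(1/(2*N)))/3 = -3 + ((-2521 + u)/(2*N))/3 = -3 + (-2521 + u)/(6*N))
1/K(p(U), -1204 - 825) = 1/((-2521 - 5/(-224) - 18*(-1204 - 825))/(6*(-1204 - 825))) = 1/((1/6)*(-2521 - 5*(-1/224) - 18*(-2029))/(-2029)) = 1/((1/6)*(-1/2029)*(-2521 + 5/224 + 36522)) = 1/((1/6)*(-1/2029)*(7616229/224)) = 1/(-2538743/908992) = -908992/2538743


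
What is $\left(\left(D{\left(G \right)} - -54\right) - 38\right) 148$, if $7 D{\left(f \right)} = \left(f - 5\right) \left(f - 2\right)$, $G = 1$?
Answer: $\frac{17168}{7} \approx 2452.6$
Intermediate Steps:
$D{\left(f \right)} = \frac{\left(-5 + f\right) \left(-2 + f\right)}{7}$ ($D{\left(f \right)} = \frac{\left(f - 5\right) \left(f - 2\right)}{7} = \frac{\left(-5 + f\right) \left(-2 + f\right)}{7}$)
$\left(\left(D{\left(G \right)} - -54\right) - 38\right) 148 = \left(\left(\left(\frac{10}{7} - 1 + \frac{1^{2}}{7}\right) - -54\right) - 38\right) 148 = \left(\left(\left(\frac{10}{7} - 1 + \frac{1}{7} \cdot 1\right) + 54\right) - 38\right) 148 = \left(\left(\left(\frac{10}{7} - 1 + \frac{1}{7}\right) + 54\right) - 38\right) 148 = \left(\left(\frac{4}{7} + 54\right) - 38\right) 148 = \left(\frac{382}{7} - 38\right) 148 = \frac{116}{7} \cdot 148 = \frac{17168}{7}$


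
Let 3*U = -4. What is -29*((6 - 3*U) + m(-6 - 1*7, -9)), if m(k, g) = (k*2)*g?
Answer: -7076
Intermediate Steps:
U = -4/3 (U = (1/3)*(-4) = -4/3 ≈ -1.3333)
m(k, g) = 2*g*k (m(k, g) = (2*k)*g = 2*g*k)
-29*((6 - 3*U) + m(-6 - 1*7, -9)) = -29*((6 - 3*(-4/3)) + 2*(-9)*(-6 - 1*7)) = -29*((6 + 4) + 2*(-9)*(-6 - 7)) = -29*(10 + 2*(-9)*(-13)) = -29*(10 + 234) = -29*244 = -7076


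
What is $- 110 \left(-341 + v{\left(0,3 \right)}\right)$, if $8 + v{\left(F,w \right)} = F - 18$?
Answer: $40370$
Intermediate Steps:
$v{\left(F,w \right)} = -26 + F$ ($v{\left(F,w \right)} = -8 + \left(F - 18\right) = -8 + \left(-18 + F\right) = -26 + F$)
$- 110 \left(-341 + v{\left(0,3 \right)}\right) = - 110 \left(-341 + \left(-26 + 0\right)\right) = - 110 \left(-341 - 26\right) = \left(-110\right) \left(-367\right) = 40370$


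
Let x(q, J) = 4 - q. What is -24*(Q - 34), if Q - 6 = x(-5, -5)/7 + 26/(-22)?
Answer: 51552/77 ≈ 669.51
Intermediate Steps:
Q = 470/77 (Q = 6 + ((4 - 1*(-5))/7 + 26/(-22)) = 6 + ((4 + 5)*(⅐) + 26*(-1/22)) = 6 + (9*(⅐) - 13/11) = 6 + (9/7 - 13/11) = 6 + 8/77 = 470/77 ≈ 6.1039)
-24*(Q - 34) = -24*(470/77 - 34) = -24*(-2148/77) = 51552/77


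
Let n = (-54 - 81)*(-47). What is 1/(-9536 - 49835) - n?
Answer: -376708996/59371 ≈ -6345.0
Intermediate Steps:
n = 6345 (n = -135*(-47) = 6345)
1/(-9536 - 49835) - n = 1/(-9536 - 49835) - 1*6345 = 1/(-59371) - 6345 = -1/59371 - 6345 = -376708996/59371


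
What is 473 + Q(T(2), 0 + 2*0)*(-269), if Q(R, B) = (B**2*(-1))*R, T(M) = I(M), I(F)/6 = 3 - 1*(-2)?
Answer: 473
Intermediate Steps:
I(F) = 30 (I(F) = 6*(3 - 1*(-2)) = 6*(3 + 2) = 6*5 = 30)
T(M) = 30
Q(R, B) = -R*B**2 (Q(R, B) = (-B**2)*R = -R*B**2)
473 + Q(T(2), 0 + 2*0)*(-269) = 473 - 1*30*(0 + 2*0)**2*(-269) = 473 - 1*30*(0 + 0)**2*(-269) = 473 - 1*30*0**2*(-269) = 473 - 1*30*0*(-269) = 473 + 0*(-269) = 473 + 0 = 473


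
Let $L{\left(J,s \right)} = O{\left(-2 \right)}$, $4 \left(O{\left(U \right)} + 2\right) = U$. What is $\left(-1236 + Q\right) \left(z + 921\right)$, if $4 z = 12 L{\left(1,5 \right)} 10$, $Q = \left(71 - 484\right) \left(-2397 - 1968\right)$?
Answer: $1524076614$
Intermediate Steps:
$O{\left(U \right)} = -2 + \frac{U}{4}$
$L{\left(J,s \right)} = - \frac{5}{2}$ ($L{\left(J,s \right)} = -2 + \frac{1}{4} \left(-2\right) = -2 - \frac{1}{2} = - \frac{5}{2}$)
$Q = 1802745$ ($Q = \left(-413\right) \left(-4365\right) = 1802745$)
$z = -75$ ($z = \frac{12 \left(- \frac{5}{2}\right) 10}{4} = \frac{\left(-30\right) 10}{4} = \frac{1}{4} \left(-300\right) = -75$)
$\left(-1236 + Q\right) \left(z + 921\right) = \left(-1236 + 1802745\right) \left(-75 + 921\right) = 1801509 \cdot 846 = 1524076614$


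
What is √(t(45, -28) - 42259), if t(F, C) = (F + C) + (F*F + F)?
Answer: 22*I*√83 ≈ 200.43*I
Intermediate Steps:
t(F, C) = C + F² + 2*F (t(F, C) = (C + F) + (F² + F) = (C + F) + (F + F²) = C + F² + 2*F)
√(t(45, -28) - 42259) = √((-28 + 45² + 2*45) - 42259) = √((-28 + 2025 + 90) - 42259) = √(2087 - 42259) = √(-40172) = 22*I*√83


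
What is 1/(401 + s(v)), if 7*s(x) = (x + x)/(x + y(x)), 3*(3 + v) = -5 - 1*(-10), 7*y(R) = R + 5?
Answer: 17/6825 ≈ 0.0024908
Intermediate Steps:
y(R) = 5/7 + R/7 (y(R) = (R + 5)/7 = (5 + R)/7 = 5/7 + R/7)
v = -4/3 (v = -3 + (-5 - 1*(-10))/3 = -3 + (-5 + 10)/3 = -3 + (1/3)*5 = -3 + 5/3 = -4/3 ≈ -1.3333)
s(x) = 2*x/(7*(5/7 + 8*x/7)) (s(x) = ((x + x)/(x + (5/7 + x/7)))/7 = ((2*x)/(5/7 + 8*x/7))/7 = (2*x/(5/7 + 8*x/7))/7 = 2*x/(7*(5/7 + 8*x/7)))
1/(401 + s(v)) = 1/(401 + 2*(-4/3)/(5 + 8*(-4/3))) = 1/(401 + 2*(-4/3)/(5 - 32/3)) = 1/(401 + 2*(-4/3)/(-17/3)) = 1/(401 + 2*(-4/3)*(-3/17)) = 1/(401 + 8/17) = 1/(6825/17) = 17/6825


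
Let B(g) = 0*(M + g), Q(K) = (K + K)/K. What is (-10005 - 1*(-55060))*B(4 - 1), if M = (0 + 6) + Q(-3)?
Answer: 0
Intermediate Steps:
Q(K) = 2 (Q(K) = (2*K)/K = 2)
M = 8 (M = (0 + 6) + 2 = 6 + 2 = 8)
B(g) = 0 (B(g) = 0*(8 + g) = 0)
(-10005 - 1*(-55060))*B(4 - 1) = (-10005 - 1*(-55060))*0 = (-10005 + 55060)*0 = 45055*0 = 0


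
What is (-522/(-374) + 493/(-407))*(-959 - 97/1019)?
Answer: -3064024/17323 ≈ -176.88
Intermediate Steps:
(-522/(-374) + 493/(-407))*(-959 - 97/1019) = (-522*(-1/374) + 493*(-1/407))*(-959 - 97*1/1019) = (261/187 - 493/407)*(-959 - 97/1019) = (116/629)*(-977318/1019) = -3064024/17323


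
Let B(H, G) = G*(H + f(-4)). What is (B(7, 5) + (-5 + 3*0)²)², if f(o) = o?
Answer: 1600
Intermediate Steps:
B(H, G) = G*(-4 + H) (B(H, G) = G*(H - 4) = G*(-4 + H))
(B(7, 5) + (-5 + 3*0)²)² = (5*(-4 + 7) + (-5 + 3*0)²)² = (5*3 + (-5 + 0)²)² = (15 + (-5)²)² = (15 + 25)² = 40² = 1600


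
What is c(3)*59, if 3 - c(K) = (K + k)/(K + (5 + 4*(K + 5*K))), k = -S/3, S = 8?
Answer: 42421/240 ≈ 176.75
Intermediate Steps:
k = -8/3 ≈ -2.6667
c(K) = 3 - (-8/3 + K)/(5 + 25*K) (c(K) = 3 - (K - 8/3)/(K + (5 + 4*(K + 5*K))) = 3 - (-8/3 + K)/(K + (5 + 4*(6*K))) = 3 - (-8/3 + K)/(K + (5 + 24*K)) = 3 - (-8/3 + K)/(5 + 25*K))
c(3)*59 = ((53 + 222*3)/(15*(1 + 5*3)))*59 = ((53 + 666)/(15*(1 + 15)))*59 = ((1/15)*719/16)*59 = ((1/15)*(1/16)*719)*59 = (719/240)*59 = 42421/240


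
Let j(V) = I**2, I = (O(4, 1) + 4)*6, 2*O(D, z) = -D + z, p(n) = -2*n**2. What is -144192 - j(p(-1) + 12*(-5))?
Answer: -144417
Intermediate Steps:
O(D, z) = z/2 - D/2 (O(D, z) = (-D + z)/2 = (z - D)/2 = z/2 - D/2)
I = 15 (I = (((1/2)*1 - 1/2*4) + 4)*6 = ((1/2 - 2) + 4)*6 = (-3/2 + 4)*6 = (5/2)*6 = 15)
j(V) = 225 (j(V) = 15**2 = 225)
-144192 - j(p(-1) + 12*(-5)) = -144192 - 1*225 = -144192 - 225 = -144417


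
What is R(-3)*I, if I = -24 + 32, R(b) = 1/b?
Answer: -8/3 ≈ -2.6667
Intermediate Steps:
R(b) = 1/b
I = 8
R(-3)*I = 8/(-3) = -1/3*8 = -8/3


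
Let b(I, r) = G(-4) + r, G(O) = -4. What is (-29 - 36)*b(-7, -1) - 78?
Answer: 247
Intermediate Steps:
b(I, r) = -4 + r
(-29 - 36)*b(-7, -1) - 78 = (-29 - 36)*(-4 - 1) - 78 = -65*(-5) - 78 = 325 - 78 = 247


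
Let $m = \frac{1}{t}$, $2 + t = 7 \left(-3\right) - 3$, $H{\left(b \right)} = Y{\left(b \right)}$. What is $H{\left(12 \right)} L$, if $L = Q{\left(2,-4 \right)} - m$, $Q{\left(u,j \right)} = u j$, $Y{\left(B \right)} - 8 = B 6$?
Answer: $- \frac{8280}{13} \approx -636.92$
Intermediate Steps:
$Y{\left(B \right)} = 8 + 6 B$ ($Y{\left(B \right)} = 8 + B 6 = 8 + 6 B$)
$H{\left(b \right)} = 8 + 6 b$
$t = -26$ ($t = -2 + \left(7 \left(-3\right) - 3\right) = -2 - 24 = -26$)
$m = - \frac{1}{26}$ ($m = \frac{1}{-26} = - \frac{1}{26} \approx -0.038462$)
$Q{\left(u,j \right)} = j u$
$L = - \frac{207}{26}$ ($L = \left(-4\right) 2 - - \frac{1}{26} = -8 + \frac{1}{26} = - \frac{207}{26} \approx -7.9615$)
$H{\left(12 \right)} L = \left(8 + 6 \cdot 12\right) \left(- \frac{207}{26}\right) = \left(8 + 72\right) \left(- \frac{207}{26}\right) = 80 \left(- \frac{207}{26}\right) = - \frac{8280}{13}$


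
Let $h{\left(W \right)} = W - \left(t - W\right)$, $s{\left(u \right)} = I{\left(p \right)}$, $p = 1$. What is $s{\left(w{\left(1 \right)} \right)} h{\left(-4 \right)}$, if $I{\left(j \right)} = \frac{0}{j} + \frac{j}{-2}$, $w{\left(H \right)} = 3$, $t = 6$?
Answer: $7$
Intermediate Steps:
$I{\left(j \right)} = - \frac{j}{2}$ ($I{\left(j \right)} = 0 + j \left(- \frac{1}{2}\right) = 0 - \frac{j}{2} = - \frac{j}{2}$)
$s{\left(u \right)} = - \frac{1}{2}$ ($s{\left(u \right)} = \left(- \frac{1}{2}\right) 1 = - \frac{1}{2}$)
$h{\left(W \right)} = -6 + 2 W$ ($h{\left(W \right)} = W - \left(6 - W\right) = W + \left(-6 + W\right) = -6 + 2 W$)
$s{\left(w{\left(1 \right)} \right)} h{\left(-4 \right)} = - \frac{-6 + 2 \left(-4\right)}{2} = - \frac{-6 - 8}{2} = \left(- \frac{1}{2}\right) \left(-14\right) = 7$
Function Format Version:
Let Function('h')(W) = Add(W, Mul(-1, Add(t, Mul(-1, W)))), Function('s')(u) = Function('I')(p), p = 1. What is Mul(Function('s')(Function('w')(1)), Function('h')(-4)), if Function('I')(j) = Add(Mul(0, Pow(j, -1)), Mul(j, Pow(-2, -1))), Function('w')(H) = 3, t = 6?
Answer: 7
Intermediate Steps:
Function('I')(j) = Mul(Rational(-1, 2), j) (Function('I')(j) = Add(0, Mul(j, Rational(-1, 2))) = Add(0, Mul(Rational(-1, 2), j)) = Mul(Rational(-1, 2), j))
Function('s')(u) = Rational(-1, 2) (Function('s')(u) = Mul(Rational(-1, 2), 1) = Rational(-1, 2))
Function('h')(W) = Add(-6, Mul(2, W)) (Function('h')(W) = Add(W, Mul(-1, Add(6, Mul(-1, W)))) = Add(W, Add(-6, W)) = Add(-6, Mul(2, W)))
Mul(Function('s')(Function('w')(1)), Function('h')(-4)) = Mul(Rational(-1, 2), Add(-6, Mul(2, -4))) = Mul(Rational(-1, 2), Add(-6, -8)) = Mul(Rational(-1, 2), -14) = 7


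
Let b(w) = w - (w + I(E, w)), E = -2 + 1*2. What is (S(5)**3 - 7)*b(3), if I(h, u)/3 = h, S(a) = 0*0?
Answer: 0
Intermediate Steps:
E = 0 (E = -2 + 2 = 0)
S(a) = 0
I(h, u) = 3*h
b(w) = 0 (b(w) = w - (w + 3*0) = w - (w + 0) = w - w = 0)
(S(5)**3 - 7)*b(3) = (0**3 - 7)*0 = (0 - 7)*0 = -7*0 = 0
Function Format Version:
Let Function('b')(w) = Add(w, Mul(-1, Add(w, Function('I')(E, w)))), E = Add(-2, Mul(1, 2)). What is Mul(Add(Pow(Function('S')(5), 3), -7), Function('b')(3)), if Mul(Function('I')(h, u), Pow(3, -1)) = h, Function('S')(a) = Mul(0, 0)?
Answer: 0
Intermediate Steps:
E = 0 (E = Add(-2, 2) = 0)
Function('S')(a) = 0
Function('I')(h, u) = Mul(3, h)
Function('b')(w) = 0 (Function('b')(w) = Add(w, Mul(-1, Add(w, Mul(3, 0)))) = Add(w, Mul(-1, Add(w, 0))) = Add(w, Mul(-1, w)) = 0)
Mul(Add(Pow(Function('S')(5), 3), -7), Function('b')(3)) = Mul(Add(Pow(0, 3), -7), 0) = Mul(Add(0, -7), 0) = Mul(-7, 0) = 0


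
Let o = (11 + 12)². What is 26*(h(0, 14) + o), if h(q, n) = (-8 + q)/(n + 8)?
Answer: 151190/11 ≈ 13745.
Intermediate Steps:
h(q, n) = (-8 + q)/(8 + n)
o = 529 (o = 23² = 529)
26*(h(0, 14) + o) = 26*((-8 + 0)/(8 + 14) + 529) = 26*(-8/22 + 529) = 26*((1/22)*(-8) + 529) = 26*(-4/11 + 529) = 26*(5815/11) = 151190/11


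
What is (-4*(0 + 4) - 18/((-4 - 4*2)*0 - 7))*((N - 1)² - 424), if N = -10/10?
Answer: 5640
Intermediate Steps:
N = -1 (N = -10*⅒ = -1)
(-4*(0 + 4) - 18/((-4 - 4*2)*0 - 7))*((N - 1)² - 424) = (-4*(0 + 4) - 18/((-4 - 4*2)*0 - 7))*((-1 - 1)² - 424) = (-4*4 - 18/((-4 - 8)*0 - 7))*((-2)² - 424) = (-16 - 18/(-12*0 - 7))*(4 - 424) = (-16 - 18/(0 - 7))*(-420) = (-16 - 18/(-7))*(-420) = (-16 - 18*(-⅐))*(-420) = (-16 + 18/7)*(-420) = -94/7*(-420) = 5640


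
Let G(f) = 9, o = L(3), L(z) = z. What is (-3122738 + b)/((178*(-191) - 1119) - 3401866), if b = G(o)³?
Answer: 283819/312453 ≈ 0.90836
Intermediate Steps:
o = 3
b = 729 (b = 9³ = 729)
(-3122738 + b)/((178*(-191) - 1119) - 3401866) = (-3122738 + 729)/((178*(-191) - 1119) - 3401866) = -3122009/((-33998 - 1119) - 3401866) = -3122009/(-35117 - 3401866) = -3122009/(-3436983) = -3122009*(-1/3436983) = 283819/312453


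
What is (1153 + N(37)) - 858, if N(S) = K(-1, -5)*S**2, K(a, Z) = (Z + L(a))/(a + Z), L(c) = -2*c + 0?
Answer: 1959/2 ≈ 979.50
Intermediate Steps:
L(c) = -2*c
K(a, Z) = (Z - 2*a)/(Z + a) (K(a, Z) = (Z - 2*a)/(a + Z) = (Z - 2*a)/(Z + a))
N(S) = S**2/2 (N(S) = ((-5 - 2*(-1))/(-5 - 1))*S**2 = ((-5 + 2)/(-6))*S**2 = (-1/6*(-3))*S**2 = S**2/2)
(1153 + N(37)) - 858 = (1153 + (1/2)*37**2) - 858 = (1153 + (1/2)*1369) - 858 = (1153 + 1369/2) - 858 = 3675/2 - 858 = 1959/2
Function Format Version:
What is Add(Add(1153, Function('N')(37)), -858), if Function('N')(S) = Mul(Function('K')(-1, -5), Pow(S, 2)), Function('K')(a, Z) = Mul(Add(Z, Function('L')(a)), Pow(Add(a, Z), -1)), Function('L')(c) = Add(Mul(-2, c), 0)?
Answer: Rational(1959, 2) ≈ 979.50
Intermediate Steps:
Function('L')(c) = Mul(-2, c)
Function('K')(a, Z) = Mul(Pow(Add(Z, a), -1), Add(Z, Mul(-2, a))) (Function('K')(a, Z) = Mul(Add(Z, Mul(-2, a)), Pow(Add(a, Z), -1)) = Mul(Add(Z, Mul(-2, a)), Pow(Add(Z, a), -1)) = Mul(Pow(Add(Z, a), -1), Add(Z, Mul(-2, a))))
Function('N')(S) = Mul(Rational(1, 2), Pow(S, 2)) (Function('N')(S) = Mul(Mul(Pow(Add(-5, -1), -1), Add(-5, Mul(-2, -1))), Pow(S, 2)) = Mul(Mul(Pow(-6, -1), Add(-5, 2)), Pow(S, 2)) = Mul(Mul(Rational(-1, 6), -3), Pow(S, 2)) = Mul(Rational(1, 2), Pow(S, 2)))
Add(Add(1153, Function('N')(37)), -858) = Add(Add(1153, Mul(Rational(1, 2), Pow(37, 2))), -858) = Add(Add(1153, Mul(Rational(1, 2), 1369)), -858) = Add(Add(1153, Rational(1369, 2)), -858) = Add(Rational(3675, 2), -858) = Rational(1959, 2)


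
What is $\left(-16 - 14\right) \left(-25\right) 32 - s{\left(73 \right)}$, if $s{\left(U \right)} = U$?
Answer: $23927$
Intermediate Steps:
$\left(-16 - 14\right) \left(-25\right) 32 - s{\left(73 \right)} = \left(-16 - 14\right) \left(-25\right) 32 - 73 = \left(-30\right) \left(-25\right) 32 - 73 = 750 \cdot 32 - 73 = 24000 - 73 = 23927$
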